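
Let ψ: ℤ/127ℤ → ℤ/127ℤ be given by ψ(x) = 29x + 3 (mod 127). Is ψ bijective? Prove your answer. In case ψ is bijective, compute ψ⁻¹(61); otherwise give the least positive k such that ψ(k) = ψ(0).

2

By definition, ψ is injective when ψ(s) = ψ(t) forces s = t.
If ψ(s) = ψ(t), then 29s ≡ 29t (mod 127). Because gcd(29, 127) = 1, we may cancel 29 to get s ≡ t (mod 127).
We now compute 29⁻¹ mod 127 explicitly. Euclid's algorithm: 127 = 4·29 + 11, 29 = 2·11 + 7, 11 = 1·7 + 4, 7 = 1·4 + 3, 4 = 1·3 + 1; back-substituting gives 1 = 92·29 − 21·127, so 29⁻¹ ≡ 92 (mod 127).
Then y ↦ 92(y − 3) is a two-sided inverse to ψ, so every y ∈ ℤ/127ℤ has a preimage.
Therefore ψ is bijective.
Since ψ is bijective, we compute ψ⁻¹(61): solve 29x + 3 ≡ 61 (mod 127), i.e. 29x ≡ 58 (mod 127).
Multiplying by 29⁻¹ = 92 gives x ≡ 92·58 = 5336 = 42·127 + 2 ≡ 2 (mod 127).
Check: ψ(2) = 29·2 + 3 = 61 ≡ 61 (mod 127).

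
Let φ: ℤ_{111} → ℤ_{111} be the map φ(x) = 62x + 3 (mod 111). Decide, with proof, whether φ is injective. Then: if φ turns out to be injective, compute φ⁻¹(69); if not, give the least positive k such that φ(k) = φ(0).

If φ(x_1) = φ(x_2), then 62x_1 ≡ 62x_2 (mod 111). Because gcd(62, 111) = 1, we may cancel 62 to get x_1 ≡ x_2 (mod 111).
So φ is injective.
We now compute 62⁻¹ mod 111 explicitly. Euclid's algorithm: 111 = 1·62 + 49, 62 = 1·49 + 13, 49 = 3·13 + 10, 13 = 1·10 + 3, 10 = 3·3 + 1; back-substituting gives 1 = 77·62 − 43·111, so 62⁻¹ ≡ 77 (mod 111).
Since φ is injective, we find φ⁻¹(69): we need 62x ≡ 69 − 3 ≡ 66 (mod 111). Using 62⁻¹ = 77: x ≡ 77·66 = 5082 = 45·111 + 87, so x = 87.
Check: φ(87) = 62·87 + 3 = 5397 = 48·111 + 69 ≡ 69 (mod 111).

87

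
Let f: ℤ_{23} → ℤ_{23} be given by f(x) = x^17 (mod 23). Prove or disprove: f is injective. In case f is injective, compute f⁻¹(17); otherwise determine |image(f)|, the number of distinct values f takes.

Since 23 is prime, the nonzero elements of ℤ_{23} form a cyclic group of order 22.
As gcd(17, 22) = 1, raising to the 17th power is a bijection on this group: if a^17 ≡ b^17 then (ab^{−1})^17 = 1, and the only element of order dividing gcd(17, 22) = 1 is 1, so a = b.
With f(0) = 0 this makes f injective on all of ℤ_{23}, hence bijective (finite equal-size domain and codomain). In particular f is injective.
Since f is injective, we find the preimage of 17. The inverse of x ↦ x^17 on (ℤ_{23})^× is x ↦ x^13, because 17·13 = 221 = 10·22 + 1 ≡ 1 (mod 22) and x^{22} = 1 for x ≠ 0 (Fermat). So f⁻¹(17) = 17^13 mod 23.
Repeated squaring mod 23: 17^1 ≡ 17, 17^2 ≡ 17² = 289 ≡ 13, 17^4 ≡ 13² = 169 ≡ 8, 17^8 ≡ 8² = 64 ≡ 18. Since 13 = 8 + 4 + 1, 17^13 ≡ 18·8·17: 18·8 = 144 ≡ 6, then 6·17 = 102 ≡ 10. So 17^13 ≡ 10 (mod 23).
Hence f⁻¹(17) = 10.

10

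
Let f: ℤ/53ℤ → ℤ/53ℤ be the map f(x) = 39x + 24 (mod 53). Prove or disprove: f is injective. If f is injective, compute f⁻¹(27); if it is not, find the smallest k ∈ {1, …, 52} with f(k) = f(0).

Recall that f is injective when f(x_1) = f(x_2) forces x_1 = x_2.
If f(x_1) = f(x_2), then 39x_1 ≡ 39x_2 (mod 53). Because gcd(39, 53) = 1, we may cancel 39 to get x_1 ≡ x_2 (mod 53).
Hence f is injective.
We now compute 39⁻¹ mod 53 explicitly. Euclid's algorithm: 53 = 1·39 + 14, 39 = 2·14 + 11, 14 = 1·11 + 3, 11 = 3·3 + 2, 3 = 1·2 + 1; back-substituting gives 1 = 34·39 − 25·53, so 39⁻¹ ≡ 34 (mod 53).
Since f is injective, we compute f⁻¹(27): solve 39x + 24 ≡ 27 (mod 53), i.e. 39x ≡ 3 (mod 53).
Multiplying by 39⁻¹ = 34 gives x ≡ 34·3 = 102 = 1·53 + 49 ≡ 49 (mod 53).
Check: f(49) = 39·49 + 24 = 1935 = 36·53 + 27 ≡ 27 (mod 53).

49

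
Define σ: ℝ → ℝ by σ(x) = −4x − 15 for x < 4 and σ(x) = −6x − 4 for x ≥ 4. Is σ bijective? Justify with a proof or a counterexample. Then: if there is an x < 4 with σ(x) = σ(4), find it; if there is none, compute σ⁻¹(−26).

Both pieces are strictly decreasing (slopes −4 and −6), so each is injective on its own interval.
The left piece maps (−∞, 4) onto (−31, ∞); the right piece maps [4, ∞) onto (−∞, −28].
These images overlap. In particular σ(4) = −28 (right piece), and solving −4x − 15 = −28 on the left piece gives x = 13/4 < 4.
So σ(13/4) = σ(4) with 13/4 ≠ 4, and σ is not injective, hence not bijective. This x = 13/4 is the requested value below 4.

13/4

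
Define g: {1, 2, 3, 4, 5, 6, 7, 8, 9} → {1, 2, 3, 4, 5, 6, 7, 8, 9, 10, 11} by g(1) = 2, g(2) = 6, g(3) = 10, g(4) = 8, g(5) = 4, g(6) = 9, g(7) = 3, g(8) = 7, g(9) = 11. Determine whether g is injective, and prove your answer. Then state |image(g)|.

The values g(1), …, g(9) are 2, 6, 10, 8, 4, 9, 3, 7, 11 — all distinct.
So g(a) = g(b) only when a = b, and g is injective.
The image of g is {2, 3, 4, 6, 7, 8, 9, 10, 11}, which has 9 elements.

9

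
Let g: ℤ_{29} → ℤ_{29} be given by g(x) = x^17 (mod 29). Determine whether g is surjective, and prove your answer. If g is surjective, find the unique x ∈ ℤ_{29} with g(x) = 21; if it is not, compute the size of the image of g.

Since 29 is prime, the nonzero elements of ℤ_{29} form a cyclic group of order 28.
As gcd(17, 28) = 1, raising to the 17th power is a bijection on this group: if s^17 ≡ t^17 then (st^{−1})^17 = 1, and the only element of order dividing gcd(17, 28) = 1 is 1, so s = t.
With g(0) = 0 this makes g injective on all of ℤ_{29}, hence bijective (finite equal-size domain and codomain). In particular g is surjective.
Since g is surjective, we find the preimage of 21. The inverse of x ↦ x^17 on (ℤ_{29})^× is x ↦ x^5, because 17·5 = 85 = 3·28 + 1 ≡ 1 (mod 28) and x^{28} = 1 for x ≠ 0 (Fermat). So g⁻¹(21) = 21^5 mod 29.
Repeated squaring mod 29: 21^1 ≡ 21, 21^2 ≡ 21² = 441 ≡ 6, 21^4 ≡ 6² = 36 ≡ 7. Since 5 = 4 + 1, 21^5 ≡ 7·21: 7·21 = 147 ≡ 2. So 21^5 ≡ 2 (mod 29).
Hence g⁻¹(21) = 2.

2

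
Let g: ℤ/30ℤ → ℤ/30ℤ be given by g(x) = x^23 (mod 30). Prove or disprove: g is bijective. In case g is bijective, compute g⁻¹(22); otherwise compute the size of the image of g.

28

Computing x^23 mod 30 for each x (by repeated squaring, reducing mod 30 at every step), the values g(0), g(1), …, g(29) are: 0, 1, 8, 27, 4, 5, 6, 13, 2, 9, 10, 11, 18, 7, 14, 15, 16, 23, 12, 19, 20, 21, 28, 17, 24, 25, 26, 3, 22, 29.
Every element of ℤ/30ℤ appears exactly once in this list, so g is a bijection, and in particular bijective.
Since g is bijective, we read off the preimage of 22 from the same table: g(28) = 22, so g⁻¹(22) = 28.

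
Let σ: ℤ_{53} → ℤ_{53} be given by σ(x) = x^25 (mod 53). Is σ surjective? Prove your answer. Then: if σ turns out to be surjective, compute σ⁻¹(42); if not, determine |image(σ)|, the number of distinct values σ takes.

24

Since 53 is prime, the nonzero elements of ℤ_{53} form a cyclic group of order 52.
As gcd(25, 52) = 1, raising to the 25th power is a bijection on this group: if s^25 ≡ t^25 then (st^{−1})^25 = 1, and the only element of order dividing gcd(25, 52) = 1 is 1, so s = t.
With σ(0) = 0 this makes σ injective on all of ℤ_{53}, hence bijective (finite equal-size domain and codomain). In particular σ is surjective.
Since σ is surjective, we find the preimage of 42. The inverse of x ↦ x^25 on (ℤ_{53})^× is x ↦ x^25, because 25·25 = 625 = 12·52 + 1 ≡ 1 (mod 52) and x^{52} = 1 for x ≠ 0 (Fermat). So σ⁻¹(42) = 42^25 mod 53.
Repeated squaring mod 53: 42^1 ≡ 42, 42^2 ≡ 42² = 1764 ≡ 15, 42^4 ≡ 15² = 225 ≡ 13, 42^8 ≡ 13² = 169 ≡ 10, 42^16 ≡ 10² = 100 ≡ 47. Since 25 = 16 + 8 + 1, 42^25 ≡ 47·10·42: 47·10 = 470 ≡ 46, then 46·42 = 1932 ≡ 24. So 42^25 ≡ 24 (mod 53).
Hence σ⁻¹(42) = 24.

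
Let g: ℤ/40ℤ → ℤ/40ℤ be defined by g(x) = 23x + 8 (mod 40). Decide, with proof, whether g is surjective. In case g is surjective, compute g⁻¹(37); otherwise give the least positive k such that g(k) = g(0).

3

Since gcd(23, 40) = 1, 23 is invertible modulo 40. Euclid's algorithm: 40 = 1·23 + 17, 23 = 1·17 + 6, 17 = 2·6 + 5, 6 = 1·5 + 1; back-substituting gives 1 = 7·23 − 4·40, so 23⁻¹ ≡ 7 (mod 40).
Then y ↦ 7(y − 8) is a two-sided inverse to g, so every y ∈ ℤ/40ℤ has a preimage.
Thus g is surjective.
Since g is surjective, we find g⁻¹(37): we need 23x ≡ 37 − 8 ≡ 29 (mod 40). Using 23⁻¹ = 7: x ≡ 7·29 = 203 = 5·40 + 3, so x = 3.
Check: g(3) = 23·3 + 8 = 77 = 1·40 + 37 ≡ 37 (mod 40).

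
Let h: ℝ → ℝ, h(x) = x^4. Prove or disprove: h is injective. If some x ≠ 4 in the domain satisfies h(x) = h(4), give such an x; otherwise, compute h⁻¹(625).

h(4) = 256 = (−4)^4 = h(−4) (since 4 is even), with 4 ≠ −4. So h is not injective.
For the follow-up, such an x exists: taking x = −4 ∈ ℝ gives h(−4) = 256 = h(4) with −4 ≠ 4.

-4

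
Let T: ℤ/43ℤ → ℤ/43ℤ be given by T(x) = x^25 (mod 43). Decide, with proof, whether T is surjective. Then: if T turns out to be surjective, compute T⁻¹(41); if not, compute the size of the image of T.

Since 43 is prime, the nonzero elements of ℤ/43ℤ form a cyclic group of order 42.
As gcd(25, 42) = 1, raising to the 25th power is a bijection on this group: if u^25 ≡ v^25 then (uv^{−1})^25 = 1, and the only element of order dividing gcd(25, 42) = 1 is 1, so u = v.
With T(0) = 0 this makes T injective on all of ℤ/43ℤ, hence bijective (finite equal-size domain and codomain). In particular T is surjective.
Since T is surjective, we find the preimage of 41. The inverse of x ↦ x^25 on (ℤ/43ℤ)^× is x ↦ x^37, because 25·37 = 925 = 22·42 + 1 ≡ 1 (mod 42) and x^{42} = 1 for x ≠ 0 (Fermat). So T⁻¹(41) = 41^37 mod 43.
Repeated squaring mod 43: 41^1 ≡ 41, 41^2 ≡ 41² = 1681 ≡ 4, 41^4 ≡ 4² = 16, 41^8 ≡ 16² = 256 ≡ 41, 41^16 ≡ 41² = 1681 ≡ 4, 41^32 ≡ 4² = 16. Since 37 = 32 + 4 + 1, 41^37 ≡ 16·16·41: 16·16 = 256 ≡ 41, then 41·41 = 1681 ≡ 4. So 41^37 ≡ 4 (mod 43).
Hence T⁻¹(41) = 4.

4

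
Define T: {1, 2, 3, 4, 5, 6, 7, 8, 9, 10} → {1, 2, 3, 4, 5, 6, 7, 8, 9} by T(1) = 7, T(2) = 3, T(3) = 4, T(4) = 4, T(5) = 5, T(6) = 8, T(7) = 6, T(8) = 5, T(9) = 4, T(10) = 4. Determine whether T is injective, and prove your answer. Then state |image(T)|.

T(3) = 4 = T(4) with 3 ≠ 4, so T is not injective.
The image of T is {3, 4, 5, 6, 7, 8}, which has 6 elements.

6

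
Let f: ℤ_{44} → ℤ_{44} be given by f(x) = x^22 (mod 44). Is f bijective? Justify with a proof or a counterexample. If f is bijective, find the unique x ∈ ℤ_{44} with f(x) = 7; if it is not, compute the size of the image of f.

12

f(10): Repeated squaring mod 44: 10^1 ≡ 10, 10^2 ≡ 10² = 100 ≡ 12, 10^4 ≡ 12² = 144 ≡ 12, 10^8 ≡ 12² = 144 ≡ 12, 10^16 ≡ 12² = 144 ≡ 12. Since 22 = 16 + 4 + 2, 10^22 ≡ 12·12·12: 12·12 = 144 ≡ 12, then 12·12 = 144 ≡ 12. So 10^22 ≡ 12 (mod 44).
f(12): Repeated squaring mod 44: 12^1 ≡ 12, 12^2 ≡ 12² = 144 ≡ 12, 12^4 ≡ 12² = 144 ≡ 12, 12^8 ≡ 12² = 144 ≡ 12, 12^16 ≡ 12² = 144 ≡ 12. Since 22 = 16 + 4 + 2, 12^22 ≡ 12·12·12: 12·12 = 144 ≡ 12, then 12·12 = 144 ≡ 12. So 12^22 ≡ 12 (mod 44).
So f(10) = f(12) = 12 while 10 ≠ 12, hence f is not injective, hence not bijective.
Since f is not bijective, we determine |image(f)|. Computing x^22 mod 44 for each x (by repeated squaring, reducing mod 44 at every step), the values f(0), f(1), …, f(43) are: 0, 1, 4, 9, 16, 25, 36, 5, 20, 37, 12, 33, 12, 37, 20, 5, 36, 25, 16, 9, 4, 1, 0, 1, 4, 9, 16, 25, 36, 5, 20, 37, 12, 33, 12, 37, 20, 5, 36, 25, 16, 9, 4, 1.
The distinct values are {0, 1, 4, 5, 9, 12, 16, 20, 25, 33, 36, 37}; there are 12 of them.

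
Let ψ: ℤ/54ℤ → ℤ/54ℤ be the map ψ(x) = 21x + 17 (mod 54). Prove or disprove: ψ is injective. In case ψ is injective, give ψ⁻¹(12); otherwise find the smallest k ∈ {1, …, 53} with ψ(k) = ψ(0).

18

We have gcd(21, 54) = 3 > 1. Taking s = 0 and t = 18: ψ(0) = 17 and ψ(18) = 21·18 + 17 = 395 ≡ 17 (mod 54).
So ψ(0) = ψ(18) while 0 ≠ 18, thus ψ is not injective.
Since ψ is not injective, we find the least positive k with ψ(k) = ψ(0): this means 21k ≡ 0 (mod 54), i.e. 54 ∣ 21k. Since gcd(21, 54) = 3, dividing through by 3 this holds exactly when 18 ∣ 7k, and as gcd(7, 18) = 1, exactly when 18 ∣ k.
The smallest positive such k is 18.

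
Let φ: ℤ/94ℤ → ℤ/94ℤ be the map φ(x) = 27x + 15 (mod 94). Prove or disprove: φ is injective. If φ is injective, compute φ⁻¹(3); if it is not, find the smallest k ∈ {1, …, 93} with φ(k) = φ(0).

By definition, injectivity means: for all s, t in the domain, φ(s) = φ(t) implies s = t.
If φ(s) = φ(t), then 27s ≡ 27t (mod 94). Because gcd(27, 94) = 1, we may cancel 27 to get s ≡ t (mod 94).
So φ is injective.
We now compute 27⁻¹ mod 94 explicitly. Euclid's algorithm: 94 = 3·27 + 13, 27 = 2·13 + 1; back-substituting gives 1 = 7·27 − 2·94, so 27⁻¹ ≡ 7 (mod 94).
Since φ is injective, we compute φ⁻¹(3): solve 27x + 15 ≡ 3 (mod 94), i.e. 27x ≡ 82 (mod 94).
Multiplying by 27⁻¹ = 7 gives x ≡ 7·82 = 574 = 6·94 + 10 ≡ 10 (mod 94).
Check: φ(10) = 27·10 + 15 = 285 = 3·94 + 3 ≡ 3 (mod 94).

10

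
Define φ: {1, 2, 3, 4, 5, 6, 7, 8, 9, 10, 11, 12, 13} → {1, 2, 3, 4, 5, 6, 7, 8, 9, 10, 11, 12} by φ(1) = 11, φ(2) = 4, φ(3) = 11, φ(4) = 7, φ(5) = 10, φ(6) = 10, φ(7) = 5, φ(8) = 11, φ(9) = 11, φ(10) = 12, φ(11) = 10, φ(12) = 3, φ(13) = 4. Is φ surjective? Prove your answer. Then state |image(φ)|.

No element maps to 1, so φ is not surjective.
The image of φ is {3, 4, 5, 7, 10, 11, 12}, which has 7 elements.

7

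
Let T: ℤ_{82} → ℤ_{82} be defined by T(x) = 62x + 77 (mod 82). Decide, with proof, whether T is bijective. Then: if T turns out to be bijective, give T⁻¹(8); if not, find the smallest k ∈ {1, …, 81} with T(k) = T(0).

We have gcd(62, 82) = 2 > 1. Taking a = 0 and b = 41: T(0) = 77 and T(41) = 62·41 + 77 = 2619 ≡ 77 (mod 82).
So T(0) = T(41) while 0 ≠ 41, thus T is not injective, hence not bijective.
Since T is not bijective, we find the least positive k with T(k) = T(0): this means 62k ≡ 0 (mod 82), i.e. 82 ∣ 62k. Since gcd(62, 82) = 2, dividing through by 2 this holds exactly when 41 ∣ 31k, and as gcd(31, 41) = 1, exactly when 41 ∣ k.
The smallest positive such k is 41.

41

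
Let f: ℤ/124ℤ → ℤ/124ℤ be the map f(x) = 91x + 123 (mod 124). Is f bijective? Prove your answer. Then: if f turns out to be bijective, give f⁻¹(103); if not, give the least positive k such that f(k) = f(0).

Recall: f is injective when f(x_1) = f(x_2) forces x_1 = x_2.
Suppose f(x_1) = f(x_2) in ℤ/124ℤ. Then 91x_1 + 123 ≡ 91x_2 + 123 (mod 124), thus 91(x_1 − x_2) ≡ 0 (mod 124).
Since gcd(91, 124) = 1, 91 is invertible modulo 124, therefore x_1 − x_2 ≡ 0 (mod 124), i.e. x_1 = x_2.
We now compute 91⁻¹ mod 124 explicitly. Euclid's algorithm: 124 = 1·91 + 33, 91 = 2·33 + 25, 33 = 1·25 + 8, 25 = 3·8 + 1; back-substituting gives 1 = 15·91 − 11·124, so 91⁻¹ ≡ 15 (mod 124).
Then y ↦ 15(y − 123) is a two-sided inverse to f, so every y ∈ ℤ/124ℤ has a preimage.
Hence f is bijective.
Since f is bijective, we compute f⁻¹(103): solve 91x + 123 ≡ 103 (mod 124), i.e. 91x ≡ 104 (mod 124).
Multiplying by 91⁻¹ = 15 gives x ≡ 15·104 = 1560 = 12·124 + 72 ≡ 72 (mod 124).
Check: f(72) = 91·72 + 123 = 6675 = 53·124 + 103 ≡ 103 (mod 124).

72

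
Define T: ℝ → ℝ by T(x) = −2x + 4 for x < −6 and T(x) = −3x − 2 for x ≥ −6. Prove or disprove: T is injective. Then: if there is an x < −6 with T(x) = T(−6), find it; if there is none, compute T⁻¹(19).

Both pieces are strictly decreasing (slopes −2 and −3), so each is injective on its own interval.
The left piece maps (−∞, −6) onto (16, ∞); the right piece maps [−6, ∞) onto (−∞, 16].
These images are disjoint, so no value is attained by both pieces. So T is injective.
Because the two images are disjoint, no x < −6 has T(x) = T(−6), so we compute T⁻¹(19): 19 lies in (16, ∞), so solve −2x + 4 = 19: x = (19 − 4)/(−2) = −15/2.

-15/2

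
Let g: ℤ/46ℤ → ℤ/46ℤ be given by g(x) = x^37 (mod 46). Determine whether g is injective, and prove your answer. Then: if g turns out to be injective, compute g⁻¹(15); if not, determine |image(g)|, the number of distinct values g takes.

17

Computing x^37 mod 46 for each x (by repeated squaring, reducing mod 46 at every step), the values g(0), g(1), …, g(45) are: 0, 1, 16, 35, 26, 19, 8, 37, 2, 29, 28, 33, 36, 41, 40, 21, 32, 15, 4, 43, 34, 7, 22, 23, 24, 39, 12, 3, 42, 31, 14, 25, 6, 5, 10, 13, 18, 17, 44, 9, 38, 27, 20, 11, 30, 45.
Every element of ℤ/46ℤ appears exactly once in this list, so g is a bijection, and in particular injective.
Since g is injective, we read off the preimage of 15 from the same table: g(17) = 15, so g⁻¹(15) = 17.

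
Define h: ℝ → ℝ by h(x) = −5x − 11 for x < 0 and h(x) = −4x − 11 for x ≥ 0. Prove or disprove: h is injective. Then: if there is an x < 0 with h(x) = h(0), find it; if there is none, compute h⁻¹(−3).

Both pieces are strictly decreasing (slopes −5 and −4), so each is injective on its own interval.
The left piece maps (−∞, 0) onto (−11, ∞); the right piece maps [0, ∞) onto (−∞, −11].
These images are disjoint, so no value is attained by both pieces. Thus h is injective.
Because the two images are disjoint, no x < 0 has h(x) = h(0), so we compute h⁻¹(−3): −3 lies in (−11, ∞), so solve −5x − 11 = −3: x = (−3 + 11)/(−5) = −8/5.

-8/5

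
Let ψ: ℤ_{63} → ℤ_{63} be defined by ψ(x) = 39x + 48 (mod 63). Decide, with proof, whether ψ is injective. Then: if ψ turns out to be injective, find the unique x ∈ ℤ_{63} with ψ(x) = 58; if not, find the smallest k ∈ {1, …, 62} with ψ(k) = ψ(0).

21

Recall: ψ is injective if ψ(a) = ψ(b) implies a = b.
We have gcd(39, 63) = 3 > 1. Taking a = 0 and b = 21: ψ(0) = 48 and ψ(21) = 39·21 + 48 = 867 ≡ 48 (mod 63).
So ψ(0) = ψ(21) while 0 ≠ 21, thus ψ is not injective.
Since ψ is not injective, we find the least positive k with ψ(k) = ψ(0): this means 39k ≡ 0 (mod 63), i.e. 63 ∣ 39k. Since gcd(39, 63) = 3, dividing through by 3 this holds exactly when 21 ∣ 13k, and as gcd(13, 21) = 1, exactly when 21 ∣ k.
The smallest positive such k is 21.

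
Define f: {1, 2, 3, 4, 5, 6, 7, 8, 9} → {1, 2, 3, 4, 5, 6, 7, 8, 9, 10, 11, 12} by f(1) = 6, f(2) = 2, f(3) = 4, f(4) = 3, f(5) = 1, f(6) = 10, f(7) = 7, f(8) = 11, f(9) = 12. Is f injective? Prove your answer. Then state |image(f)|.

9

The values f(1), …, f(9) are 6, 2, 4, 3, 1, 10, 7, 11, 12 — all distinct.
So f(u) = f(v) only when u = v, and f is injective.
The image of f is {1, 2, 3, 4, 6, 7, 10, 11, 12}, which has 9 elements.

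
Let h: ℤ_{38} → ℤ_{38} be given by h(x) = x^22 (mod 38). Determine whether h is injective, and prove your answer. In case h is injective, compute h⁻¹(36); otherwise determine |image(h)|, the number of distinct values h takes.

h(18): Repeated squaring mod 38: 18^1 ≡ 18, 18^2 ≡ 18² = 324 ≡ 20, 18^4 ≡ 20² = 400 ≡ 20, 18^8 ≡ 20² = 400 ≡ 20, 18^16 ≡ 20² = 400 ≡ 20. Since 22 = 16 + 4 + 2, 18^22 ≡ 20·20·20: 20·20 = 400 ≡ 20, then 20·20 = 400 ≡ 20. So 18^22 ≡ 20 (mod 38).
h(20): Repeated squaring mod 38: 20^1 ≡ 20, 20^2 ≡ 20² = 400 ≡ 20, 20^4 ≡ 20² = 400 ≡ 20, 20^8 ≡ 20² = 400 ≡ 20, 20^16 ≡ 20² = 400 ≡ 20. Since 22 = 16 + 4 + 2, 20^22 ≡ 20·20·20: 20·20 = 400 ≡ 20, then 20·20 = 400 ≡ 20. So 20^22 ≡ 20 (mod 38).
So h(18) = h(20) = 20 while 18 ≠ 20, thus h is not injective.
Since h is not injective, we determine |image(h)|. Computing x^22 mod 38 for each x (by repeated squaring, reducing mod 38 at every step), the values h(0), h(1), …, h(37) are: 0, 1, 16, 5, 28, 17, 4, 7, 30, 25, 6, 11, 26, 23, 36, 9, 24, 35, 20, 19, 20, 35, 24, 9, 36, 23, 26, 11, 6, 25, 30, 7, 4, 17, 28, 5, 16, 1.
The distinct values are {0, 1, 4, 5, 6, 7, 9, 11, 16, 17, 19, 20, 23, 24, 25, 26, 28, 30, 35, 36}; there are 20 of them.

20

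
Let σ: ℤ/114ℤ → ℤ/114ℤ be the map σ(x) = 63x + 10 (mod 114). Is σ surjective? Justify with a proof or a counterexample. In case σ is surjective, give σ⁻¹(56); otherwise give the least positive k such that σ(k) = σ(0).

Since gcd(63, 114) = 3, we have 63x ≡ 0 (mod 3) for all x, so σ(x) ≡ 1 (mod 3).
But 0 ≢ 1 (mod 3), so 0 ∈ ℤ/114ℤ has no preimage. Thus σ is not surjective.
Since σ is not surjective, we find the least positive k with σ(k) = σ(0): this means 63k ≡ 0 (mod 114), i.e. 114 ∣ 63k. Since gcd(63, 114) = 3, dividing through by 3 this holds exactly when 38 ∣ 21k, and as gcd(21, 38) = 1, exactly when 38 ∣ k.
The smallest positive such k is 38.

38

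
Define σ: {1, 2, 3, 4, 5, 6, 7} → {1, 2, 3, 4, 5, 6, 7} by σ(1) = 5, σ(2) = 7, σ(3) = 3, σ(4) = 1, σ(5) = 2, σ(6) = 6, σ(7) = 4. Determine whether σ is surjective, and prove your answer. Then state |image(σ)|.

7

Every element of the codomain has a preimage: 1 = σ(4), 2 = σ(5), 3 = σ(3), 4 = σ(7), 5 = σ(1), 6 = σ(6), 7 = σ(2).
So σ is surjective.
The image of σ is {1, 2, 3, 4, 5, 6, 7}, which has 7 elements.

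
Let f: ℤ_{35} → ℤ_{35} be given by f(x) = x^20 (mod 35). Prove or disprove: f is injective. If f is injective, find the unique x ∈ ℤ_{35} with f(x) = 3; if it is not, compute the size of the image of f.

8

f(3): Repeated squaring mod 35: 3^1 ≡ 3, 3^2 ≡ 3² = 9, 3^4 ≡ 9² = 81 ≡ 11, 3^8 ≡ 11² = 121 ≡ 16, 3^16 ≡ 16² = 256 ≡ 11. Since 20 = 16 + 4, 3^20 ≡ 11·11: 11·11 = 121 ≡ 16. So 3^20 ≡ 16 (mod 35).
f(4): Repeated squaring mod 35: 4^1 ≡ 4, 4^2 ≡ 4² = 16, 4^4 ≡ 16² = 256 ≡ 11, 4^8 ≡ 11² = 121 ≡ 16, 4^16 ≡ 16² = 256 ≡ 11. Since 20 = 16 + 4, 4^20 ≡ 11·11: 11·11 = 121 ≡ 16. So 4^20 ≡ 16 (mod 35).
So f(3) = f(4) = 16 while 3 ≠ 4, so f is not injective.
Since f is not injective, we determine |image(f)|. Computing x^20 mod 35 for each x (by repeated squaring, reducing mod 35 at every step), the values f(0), f(1), …, f(34) are: 0, 1, 11, 16, 16, 25, 1, 21, 1, 11, 30, 16, 11, 1, 21, 15, 11, 16, 16, 11, 15, 21, 1, 11, 16, 30, 11, 1, 21, 1, 25, 16, 16, 11, 1.
The distinct values are {0, 1, 11, 15, 16, 21, 25, 30}; there are 8 of them.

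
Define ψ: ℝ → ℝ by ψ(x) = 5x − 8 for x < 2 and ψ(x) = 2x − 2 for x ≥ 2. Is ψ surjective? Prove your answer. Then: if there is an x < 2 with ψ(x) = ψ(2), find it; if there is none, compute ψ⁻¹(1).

9/5

Both pieces are strictly increasing (slopes 5 and 2), so each is injective on its own interval.
The left piece maps (−∞, 2) onto (−∞, 2); the right piece maps [2, ∞) onto [2, ∞).
These images together cover ℝ, so ψ is surjective.
Because the two images are disjoint, no x < 2 has ψ(x) = ψ(2), so we compute ψ⁻¹(1): 1 lies in (−∞, 2), so solve 5x − 8 = 1: x = (1 + 8)/5 = 9/5.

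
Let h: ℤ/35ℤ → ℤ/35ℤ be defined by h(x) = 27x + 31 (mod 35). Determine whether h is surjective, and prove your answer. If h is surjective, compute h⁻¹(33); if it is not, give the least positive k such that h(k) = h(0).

Recall that h is surjective if every y in the codomain equals h(x) for some x in the domain.
Since gcd(27, 35) = 1, 27 is invertible modulo 35. Euclid's algorithm: 35 = 1·27 + 8, 27 = 3·8 + 3, 8 = 2·3 + 2, 3 = 1·2 + 1; back-substituting gives 1 = 13·27 − 10·35, so 27⁻¹ ≡ 13 (mod 35).
Then y ↦ 13(y − 31) is a two-sided inverse to h, so every y ∈ ℤ/35ℤ has a preimage.
Therefore h is surjective.
Since h is surjective, we find h⁻¹(33): we need 27x ≡ 33 − 31 ≡ 2 (mod 35). Using 27⁻¹ = 13: x ≡ 13·2 = 26, so x = 26.
Check: h(26) = 27·26 + 31 = 733 = 20·35 + 33 ≡ 33 (mod 35).

26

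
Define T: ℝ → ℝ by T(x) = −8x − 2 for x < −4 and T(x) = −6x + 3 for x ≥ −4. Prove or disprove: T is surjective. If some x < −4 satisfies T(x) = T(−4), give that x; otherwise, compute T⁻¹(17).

-7/3

Both pieces are strictly decreasing (slopes −8 and −6), so each is injective on its own interval.
The left piece maps (−∞, −4) onto (30, ∞); the right piece maps [−4, ∞) onto (−∞, 27].
The union (30, ∞) ∪ (−∞, 27] omits the interval between 30 and 27; in particular 30 has no preimage. So T is not surjective.
Because the two images are disjoint, no x < −4 has T(x) = T(−4), so we compute T⁻¹(17): 17 lies in (−∞, 27], so solve −6x + 3 = 17: x = (17 − 3)/(−6) = −7/3.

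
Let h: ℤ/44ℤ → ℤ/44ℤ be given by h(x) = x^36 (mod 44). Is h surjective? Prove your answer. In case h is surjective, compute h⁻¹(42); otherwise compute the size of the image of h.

12

h(10): Repeated squaring mod 44: 10^1 ≡ 10, 10^2 ≡ 10² = 100 ≡ 12, 10^4 ≡ 12² = 144 ≡ 12, 10^8 ≡ 12² = 144 ≡ 12, 10^16 ≡ 12² = 144 ≡ 12, 10^32 ≡ 12² = 144 ≡ 12. Since 36 = 32 + 4, 10^36 ≡ 12·12: 12·12 = 144 ≡ 12. So 10^36 ≡ 12 (mod 44).
h(12): Repeated squaring mod 44: 12^1 ≡ 12, 12^2 ≡ 12² = 144 ≡ 12, 12^4 ≡ 12² = 144 ≡ 12, 12^8 ≡ 12² = 144 ≡ 12, 12^16 ≡ 12² = 144 ≡ 12, 12^32 ≡ 12² = 144 ≡ 12. Since 36 = 32 + 4, 12^36 ≡ 12·12: 12·12 = 144 ≡ 12. So 12^36 ≡ 12 (mod 44).
So h(10) = h(12) = 12 while 10 ≠ 12, thus h is not injective.
A non-injective map from the 44-element set ℤ/44ℤ to itself takes at most 43 distinct values, so it cannot be surjective. Therefore h is not surjective.
Since h is not surjective, we determine |image(h)|. Computing x^36 mod 44 for each x (by repeated squaring, reducing mod 44 at every step), the values h(0), h(1), …, h(43) are: 0, 1, 20, 25, 4, 5, 16, 37, 36, 9, 12, 33, 12, 9, 36, 37, 16, 5, 4, 25, 20, 1, 0, 1, 20, 25, 4, 5, 16, 37, 36, 9, 12, 33, 12, 9, 36, 37, 16, 5, 4, 25, 20, 1.
The distinct values are {0, 1, 4, 5, 9, 12, 16, 20, 25, 33, 36, 37}; there are 12 of them.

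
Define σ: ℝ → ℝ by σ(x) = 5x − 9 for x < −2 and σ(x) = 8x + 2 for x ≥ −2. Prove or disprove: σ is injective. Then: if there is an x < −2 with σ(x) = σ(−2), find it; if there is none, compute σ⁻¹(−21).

Both pieces are strictly increasing (slopes 5 and 8), so each is injective on its own interval.
The left piece maps (−∞, −2) onto (−∞, −19); the right piece maps [−2, ∞) onto [−14, ∞).
These images are disjoint, so no value is attained by both pieces. So σ is injective.
Because the two images are disjoint, no x < −2 has σ(x) = σ(−2), so we compute σ⁻¹(−21): −21 lies in (−∞, −19), so solve 5x − 9 = −21: x = (−21 + 9)/5 = −12/5.

-12/5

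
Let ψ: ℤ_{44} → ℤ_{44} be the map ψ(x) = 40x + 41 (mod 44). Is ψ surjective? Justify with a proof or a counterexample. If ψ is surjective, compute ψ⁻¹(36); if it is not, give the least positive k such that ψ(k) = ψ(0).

Since gcd(40, 44) = 4, we have 40x ≡ 0 (mod 4) for all x, so ψ(x) ≡ 1 (mod 4).
But 0 ≢ 1 (mod 4), so 0 ∈ ℤ_{44} has no preimage. Therefore ψ is not surjective.
Since ψ is not surjective, we find the least positive k with ψ(k) = ψ(0): this means 40k ≡ 0 (mod 44), i.e. 44 ∣ 40k. Since gcd(40, 44) = 4, dividing through by 4 this holds exactly when 11 ∣ 10k, and as gcd(10, 11) = 1, exactly when 11 ∣ k.
The smallest positive such k is 11.

11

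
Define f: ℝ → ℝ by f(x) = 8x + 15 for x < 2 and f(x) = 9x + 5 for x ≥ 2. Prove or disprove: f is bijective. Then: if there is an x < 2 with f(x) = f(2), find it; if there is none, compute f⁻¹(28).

1

Both pieces are strictly increasing (slopes 8 and 9), so each is injective on its own interval.
The left piece maps (−∞, 2) onto (−∞, 31); the right piece maps [2, ∞) onto [23, ∞).
These images overlap. In particular f(2) = 23 (right piece), and solving 8x + 15 = 23 on the left piece gives x = 1 < 2.
So f(1) = f(2) with 1 ≠ 2, and f is not injective, hence not bijective. This x = 1 is the requested value below 2.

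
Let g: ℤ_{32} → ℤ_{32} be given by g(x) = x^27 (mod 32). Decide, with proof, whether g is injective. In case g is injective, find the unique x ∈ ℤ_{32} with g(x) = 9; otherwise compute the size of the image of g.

g(0) = 0^27 = 0.
g(2): Repeated squaring mod 32: 2^1 ≡ 2, 2^2 ≡ 2² = 4, 2^4 ≡ 4² = 16, 2^8 ≡ 16² = 256 ≡ 0, 2^16 ≡ 0² = 0. Since 27 = 16 + 8 + 2 + 1, 2^27 ≡ 0·0·4·2: 0·0 = 0, then 0·4 = 0, then 0·2 = 0. So 2^27 ≡ 0 (mod 32).
So g(0) = g(2) = 0 while 0 ≠ 2, thus g is not injective.
Since g is not injective, we determine |image(g)|. Computing x^27 mod 32 for each x (by repeated squaring, reducing mod 32 at every step), the values g(0), g(1), …, g(31) are: 0, 1, 0, 27, 0, 29, 0, 23, 0, 25, 0, 19, 0, 21, 0, 15, 0, 17, 0, 11, 0, 13, 0, 7, 0, 9, 0, 3, 0, 5, 0, 31.
The distinct values are {0, 1, 3, 5, 7, 9, 11, 13, 15, 17, 19, 21, 23, 25, 27, 29, 31}; there are 17 of them.

17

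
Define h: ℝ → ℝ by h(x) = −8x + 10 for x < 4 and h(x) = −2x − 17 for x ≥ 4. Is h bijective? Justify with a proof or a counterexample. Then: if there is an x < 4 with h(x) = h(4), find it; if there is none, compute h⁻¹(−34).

Both pieces are strictly decreasing (slopes −8 and −2), so each is injective on its own interval.
The left piece maps (−∞, 4) onto (−22, ∞); the right piece maps [4, ∞) onto (−∞, −25].
The images leave a gap (−22 has no preimage), so h is not surjective, hence not bijective.
Because the two images are disjoint, no x < 4 has h(x) = h(4), so we compute h⁻¹(−34): −34 lies in (−∞, −25], so solve −2x − 17 = −34: x = (−34 + 17)/(−2) = 17/2.

17/2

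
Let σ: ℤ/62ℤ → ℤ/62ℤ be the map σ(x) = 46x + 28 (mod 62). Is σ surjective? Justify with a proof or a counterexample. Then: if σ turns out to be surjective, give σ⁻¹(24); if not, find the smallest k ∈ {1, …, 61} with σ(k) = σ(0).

31

Since gcd(46, 62) = 2, we have 46x ≡ 0 (mod 2) for all x, so σ(x) ≡ 0 (mod 2).
But 1 ≢ 0 (mod 2), so 1 ∈ ℤ/62ℤ has no preimage. Hence σ is not surjective.
Since σ is not surjective, we find the least positive k with σ(k) = σ(0): this means 46k ≡ 0 (mod 62), i.e. 62 ∣ 46k. Since gcd(46, 62) = 2, dividing through by 2 this holds exactly when 31 ∣ 23k, and as gcd(23, 31) = 1, exactly when 31 ∣ k.
The smallest positive such k is 31.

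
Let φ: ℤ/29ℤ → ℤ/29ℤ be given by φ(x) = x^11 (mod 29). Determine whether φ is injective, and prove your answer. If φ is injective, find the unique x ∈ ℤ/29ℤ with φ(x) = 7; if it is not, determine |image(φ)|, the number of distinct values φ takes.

Since 29 is prime, the nonzero elements of ℤ/29ℤ form a cyclic group of order 28.
As gcd(11, 28) = 1, raising to the 11th power is a bijection on this group: if s^11 ≡ t^11 then (st^{−1})^11 = 1, and the only element of order dividing gcd(11, 28) = 1 is 1, so s = t.
With φ(0) = 0 this makes φ injective on all of ℤ/29ℤ, hence bijective (finite equal-size domain and codomain). In particular φ is injective.
Since φ is injective, we find the preimage of 7. The inverse of x ↦ x^11 on (ℤ/29ℤ)^× is x ↦ x^23, because 11·23 = 253 = 9·28 + 1 ≡ 1 (mod 28) and x^{28} = 1 for x ≠ 0 (Fermat). So φ⁻¹(7) = 7^23 mod 29.
Repeated squaring mod 29: 7^1 ≡ 7, 7^2 ≡ 7² = 49 ≡ 20, 7^4 ≡ 20² = 400 ≡ 23, 7^8 ≡ 23² = 529 ≡ 7, 7^16 ≡ 7² = 49 ≡ 20. Since 23 = 16 + 4 + 2 + 1, 7^23 ≡ 20·23·20·7: 20·23 = 460 ≡ 25, then 25·20 = 500 ≡ 7, then 7·7 = 49 ≡ 20. So 7^23 ≡ 20 (mod 29).
Hence φ⁻¹(7) = 20.

20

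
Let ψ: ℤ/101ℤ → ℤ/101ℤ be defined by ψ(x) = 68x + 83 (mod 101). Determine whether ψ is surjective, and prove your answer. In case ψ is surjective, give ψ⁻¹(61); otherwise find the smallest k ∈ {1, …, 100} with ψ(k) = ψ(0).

Since gcd(68, 101) = 1, 68 is invertible modulo 101. Euclid's algorithm: 101 = 1·68 + 33, 68 = 2·33 + 2, 33 = 16·2 + 1; back-substituting gives 1 = 52·68 − 35·101, so 68⁻¹ ≡ 52 (mod 101).
Then y ↦ 52(y − 83) is a two-sided inverse to ψ, so every y ∈ ℤ/101ℤ has a preimage.
Hence ψ is surjective.
Since ψ is surjective, we compute ψ⁻¹(61): solve 68x + 83 ≡ 61 (mod 101), i.e. 68x ≡ 79 (mod 101).
Multiplying by 68⁻¹ = 52 gives x ≡ 52·79 = 4108 = 40·101 + 68 ≡ 68 (mod 101).
Check: ψ(68) = 68·68 + 83 = 4707 = 46·101 + 61 ≡ 61 (mod 101).

68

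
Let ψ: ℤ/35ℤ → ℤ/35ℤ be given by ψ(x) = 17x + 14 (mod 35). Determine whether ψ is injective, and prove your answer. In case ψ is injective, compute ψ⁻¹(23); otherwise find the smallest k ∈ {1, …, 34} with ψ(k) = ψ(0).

17

If ψ(a) = ψ(b), then 17a ≡ 17b (mod 35). Because gcd(17, 35) = 1, we may cancel 17 to get a ≡ b (mod 35).
So ψ is injective.
We now compute 17⁻¹ mod 35 explicitly. Euclid's algorithm: 35 = 2·17 + 1; back-substituting gives 1 = 33·17 − 16·35, so 17⁻¹ ≡ 33 (mod 35).
Since ψ is injective, we find ψ⁻¹(23): we need 17x ≡ 23 − 14 ≡ 9 (mod 35). Using 17⁻¹ = 33: x ≡ 33·9 = 297 = 8·35 + 17, so x = 17.
Check: ψ(17) = 17·17 + 14 = 303 = 8·35 + 23 ≡ 23 (mod 35).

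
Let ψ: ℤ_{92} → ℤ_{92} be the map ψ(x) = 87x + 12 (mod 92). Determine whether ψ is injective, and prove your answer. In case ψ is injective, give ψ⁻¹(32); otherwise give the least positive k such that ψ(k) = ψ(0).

88

By definition, ψ is injective when ψ(x_1) = ψ(x_2) forces x_1 = x_2.
If ψ(x_1) = ψ(x_2), then 87x_1 ≡ 87x_2 (mod 92). Because gcd(87, 92) = 1, we may cancel 87 to get x_1 ≡ x_2 (mod 92).
Hence ψ is injective.
We now compute 87⁻¹ mod 92 explicitly. Euclid's algorithm: 92 = 1·87 + 5, 87 = 17·5 + 2, 5 = 2·2 + 1; back-substituting gives 1 = 55·87 − 52·92, so 87⁻¹ ≡ 55 (mod 92).
Since ψ is injective, we compute ψ⁻¹(32): solve 87x + 12 ≡ 32 (mod 92), i.e. 87x ≡ 20 (mod 92).
Multiplying by 87⁻¹ = 55 gives x ≡ 55·20 = 1100 = 11·92 + 88 ≡ 88 (mod 92).
Check: ψ(88) = 87·88 + 12 = 7668 = 83·92 + 32 ≡ 32 (mod 92).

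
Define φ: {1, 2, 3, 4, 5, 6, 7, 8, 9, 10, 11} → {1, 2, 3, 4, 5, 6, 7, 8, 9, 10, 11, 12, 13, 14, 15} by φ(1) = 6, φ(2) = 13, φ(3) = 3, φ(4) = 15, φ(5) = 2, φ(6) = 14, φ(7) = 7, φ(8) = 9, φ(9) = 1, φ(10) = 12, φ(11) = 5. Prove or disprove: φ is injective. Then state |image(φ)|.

11

The values φ(1), …, φ(11) are 6, 13, 3, 15, 2, 14, 7, 9, 1, 12, 5 — all distinct.
So φ(a) = φ(b) only when a = b, and φ is injective.
The image of φ is {1, 2, 3, 5, 6, 7, 9, 12, 13, 14, 15}, which has 11 elements.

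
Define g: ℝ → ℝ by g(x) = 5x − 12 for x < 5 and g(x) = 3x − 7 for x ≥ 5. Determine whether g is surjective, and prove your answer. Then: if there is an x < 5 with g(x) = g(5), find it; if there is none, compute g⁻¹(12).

4

Both pieces are strictly increasing (slopes 5 and 3), so each is injective on its own interval.
The left piece maps (−∞, 5) onto (−∞, 13); the right piece maps [5, ∞) onto [8, ∞).
The union (−∞, 13) ∪ [8, ∞) covers ℝ, so g is surjective.
For the follow-up: the images overlap, so an x < 5 with g(x) = g(5) exists. g(5) = 8; solving 5x − 12 = 8 for x < 5 gives x = (8 + 12)/5 = 4.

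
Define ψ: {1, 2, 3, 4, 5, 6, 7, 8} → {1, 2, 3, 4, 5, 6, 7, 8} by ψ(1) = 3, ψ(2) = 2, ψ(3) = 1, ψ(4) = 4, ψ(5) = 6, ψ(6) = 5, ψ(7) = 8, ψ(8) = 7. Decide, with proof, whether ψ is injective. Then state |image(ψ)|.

The values ψ(1), …, ψ(8) are 3, 2, 1, 4, 6, 5, 8, 7 — all distinct.
So ψ(s) = ψ(t) only when s = t, and ψ is injective.
The image of ψ is {1, 2, 3, 4, 5, 6, 7, 8}, which has 8 elements.

8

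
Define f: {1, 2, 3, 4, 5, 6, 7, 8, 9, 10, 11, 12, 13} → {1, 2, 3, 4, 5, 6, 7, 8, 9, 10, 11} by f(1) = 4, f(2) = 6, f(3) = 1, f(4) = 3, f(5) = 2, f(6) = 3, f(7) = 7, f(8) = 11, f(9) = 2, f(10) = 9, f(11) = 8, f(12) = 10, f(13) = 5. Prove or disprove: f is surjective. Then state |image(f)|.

Every element of the codomain has a preimage: 1 = f(3), 2 = f(5), 3 = f(4), 4 = f(1), 5 = f(13), 6 = f(2), 7 = f(7), 8 = f(11), 9 = f(10), 10 = f(12), 11 = f(8).
So f is surjective.
The image of f is {1, 2, 3, 4, 5, 6, 7, 8, 9, 10, 11}, which has 11 elements.

11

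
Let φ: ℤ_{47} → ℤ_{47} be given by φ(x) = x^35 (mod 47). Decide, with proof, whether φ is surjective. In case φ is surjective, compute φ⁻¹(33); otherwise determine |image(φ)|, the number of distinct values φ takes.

Since 47 is prime, the nonzero elements of ℤ_{47} form a cyclic group of order 46.
As gcd(35, 46) = 1, raising to the 35th power is a bijection on this group: if s^35 ≡ t^35 then (st^{−1})^35 = 1, and the only element of order dividing gcd(35, 46) = 1 is 1, so s = t.
With φ(0) = 0 this makes φ injective on all of ℤ_{47}, hence bijective (finite equal-size domain and codomain). In particular φ is surjective.
Since φ is surjective, we find the preimage of 33. The inverse of x ↦ x^35 on (ℤ_{47})^× is x ↦ x^25, because 35·25 = 875 = 19·46 + 1 ≡ 1 (mod 46) and x^{46} = 1 for x ≠ 0 (Fermat). So φ⁻¹(33) = 33^25 mod 47.
Repeated squaring mod 47: 33^1 ≡ 33, 33^2 ≡ 33² = 1089 ≡ 8, 33^4 ≡ 8² = 64 ≡ 17, 33^8 ≡ 17² = 289 ≡ 7, 33^16 ≡ 7² = 49 ≡ 2. Since 25 = 16 + 8 + 1, 33^25 ≡ 2·7·33: 2·7 = 14, then 14·33 = 462 ≡ 39. So 33^25 ≡ 39 (mod 47).
Hence φ⁻¹(33) = 39.

39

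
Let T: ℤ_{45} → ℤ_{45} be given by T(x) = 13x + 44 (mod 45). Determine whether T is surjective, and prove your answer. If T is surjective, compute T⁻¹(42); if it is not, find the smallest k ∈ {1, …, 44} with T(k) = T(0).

Since gcd(13, 45) = 1, 13 is invertible modulo 45. Euclid's algorithm: 45 = 3·13 + 6, 13 = 2·6 + 1; back-substituting gives 1 = 7·13 − 2·45, so 13⁻¹ ≡ 7 (mod 45).
Then y ↦ 7(y − 44) is a two-sided inverse to T, so every y ∈ ℤ_{45} has a preimage.
Therefore T is surjective.
Since T is surjective, we find T⁻¹(42): we need 13x ≡ 42 − 44 ≡ 43 (mod 45). Using 13⁻¹ = 7: x ≡ 7·43 = 301 = 6·45 + 31, so x = 31.
Check: T(31) = 13·31 + 44 = 447 = 9·45 + 42 ≡ 42 (mod 45).

31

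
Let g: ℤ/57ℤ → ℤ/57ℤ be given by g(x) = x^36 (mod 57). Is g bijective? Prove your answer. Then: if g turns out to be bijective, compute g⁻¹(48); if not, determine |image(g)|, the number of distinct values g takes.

4

g(1) = 1^36 = 1.
g(2): Repeated squaring mod 57: 2^1 ≡ 2, 2^2 ≡ 2² = 4, 2^4 ≡ 4² = 16, 2^8 ≡ 16² = 256 ≡ 28, 2^16 ≡ 28² = 784 ≡ 43, 2^32 ≡ 43² = 1849 ≡ 25. Since 36 = 32 + 4, 2^36 ≡ 25·16: 25·16 = 400 ≡ 1. So 2^36 ≡ 1 (mod 57).
So g(1) = g(2) = 1 while 1 ≠ 2, therefore g is not injective, hence not bijective.
Since g is not bijective, we determine |image(g)|. Computing x^36 mod 57 for each x (by repeated squaring, reducing mod 57 at every step), the values g(0), g(1), …, g(56) are: 0, 1, 1, 39, 1, 1, 39, 1, 1, 39, 1, 1, 39, 1, 1, 39, 1, 1, 39, 19, 1, 39, 1, 1, 39, 1, 1, 39, 1, 1, 39, 1, 1, 39, 1, 1, 39, 1, 19, 39, 1, 1, 39, 1, 1, 39, 1, 1, 39, 1, 1, 39, 1, 1, 39, 1, 1.
The distinct values are {0, 1, 19, 39}; there are 4 of them.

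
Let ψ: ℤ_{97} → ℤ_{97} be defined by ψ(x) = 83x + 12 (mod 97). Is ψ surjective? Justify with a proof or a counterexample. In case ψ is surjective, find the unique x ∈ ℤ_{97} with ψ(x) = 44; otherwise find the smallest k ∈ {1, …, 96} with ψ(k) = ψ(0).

67

Since gcd(83, 97) = 1, 83 is invertible modulo 97. Euclid's algorithm: 97 = 1·83 + 14, 83 = 5·14 + 13, 14 = 1·13 + 1; back-substituting gives 1 = 90·83 − 77·97, so 83⁻¹ ≡ 90 (mod 97).
For any y ∈ ℤ_{97}, x = 90(y − 12) mod 97 satisfies ψ(x) = 83·90(y − 12) + 12 ≡ y (since 83·90 ≡ 1 mod 97). So every y has a preimage.
Hence ψ is surjective.
Since ψ is surjective, we compute ψ⁻¹(44): solve 83x + 12 ≡ 44 (mod 97), i.e. 83x ≡ 32 (mod 97).
Multiplying by 83⁻¹ = 90 gives x ≡ 90·32 = 2880 = 29·97 + 67 ≡ 67 (mod 97).
Check: ψ(67) = 83·67 + 12 = 5573 = 57·97 + 44 ≡ 44 (mod 97).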